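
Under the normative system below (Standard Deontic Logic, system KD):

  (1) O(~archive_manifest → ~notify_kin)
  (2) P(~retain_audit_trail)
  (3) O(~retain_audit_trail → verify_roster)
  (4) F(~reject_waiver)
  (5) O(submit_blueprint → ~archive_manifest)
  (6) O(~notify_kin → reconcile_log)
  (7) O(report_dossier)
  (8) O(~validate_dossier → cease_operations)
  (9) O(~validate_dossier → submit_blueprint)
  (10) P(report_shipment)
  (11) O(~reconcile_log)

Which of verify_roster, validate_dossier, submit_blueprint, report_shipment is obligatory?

validate_dossier

Premise 11 states O(~reconcile_log) outright.
The contrapositive of premise 6 (O(~notify_kin → reconcile_log)) is O(~reconcile_log → notify_kin), and O(~reconcile_log) is already established, so O(notify_kin).
Premise 1, O(~archive_manifest → ~notify_kin), contraposes to O(notify_kin → archive_manifest); with O(notify_kin) we get O(archive_manifest).
Premise 5, O(submit_blueprint → ~archive_manifest), contraposes to O(archive_manifest → ~submit_blueprint); with O(archive_manifest) we get O(~submit_blueprint).
Premise 9 is O(~validate_dossier → submit_blueprint); contrapositively O(~submit_blueprint → validate_dossier). Since O(~submit_blueprint) holds, K gives O(validate_dossier).
So O(validate_dossier) holds — validate_dossier is obligatory. None of the other listed options is made obligatory by any chain of premises.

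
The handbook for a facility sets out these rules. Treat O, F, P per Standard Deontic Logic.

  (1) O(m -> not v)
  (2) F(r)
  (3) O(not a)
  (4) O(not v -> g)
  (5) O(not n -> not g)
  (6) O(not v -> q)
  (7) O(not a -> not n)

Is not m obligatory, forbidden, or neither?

From premise 3 we have O(not a).
Premise 7 is O(not a -> not n); since O(not a), deontic closure gives O(not n).
With premise 5, O(not n -> not g), the K-axiom yields O(not g).
The contrapositive of premise 4 (O(not v -> g)) is O(not g -> v), and O(not g) is already established, so O(v).
The contrapositive of premise 1 (O(m -> not v)) is O(v -> not m), and O(v) is already established, so O(not m).
Premises 2, 6 do not contribute to this derivation.
Hence not m is obligatory.

Obligatory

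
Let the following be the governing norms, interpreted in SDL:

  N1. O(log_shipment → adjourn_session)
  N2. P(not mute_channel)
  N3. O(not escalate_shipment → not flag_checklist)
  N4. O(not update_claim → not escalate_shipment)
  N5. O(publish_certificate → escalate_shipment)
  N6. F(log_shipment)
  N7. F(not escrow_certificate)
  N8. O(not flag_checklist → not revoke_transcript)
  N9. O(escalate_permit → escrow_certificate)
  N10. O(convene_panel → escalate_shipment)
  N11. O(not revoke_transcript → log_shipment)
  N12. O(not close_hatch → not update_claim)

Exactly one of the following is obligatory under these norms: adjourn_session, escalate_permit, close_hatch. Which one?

close_hatch

F(log_shipment) at premise 6 means O(not log_shipment).
Premise 11 is O(not revoke_transcript → log_shipment); contrapositively O(not log_shipment → revoke_transcript). Since O(not log_shipment) holds, K gives O(revoke_transcript).
Premise 8, O(not flag_checklist → not revoke_transcript), contraposes to O(revoke_transcript → flag_checklist); with O(revoke_transcript) we get O(flag_checklist).
Premise 3, O(not escalate_shipment → not flag_checklist), contraposes to O(flag_checklist → escalate_shipment); with O(flag_checklist) we get O(escalate_shipment).
Premise 4, O(not update_claim → not escalate_shipment), contraposes to O(escalate_shipment → update_claim); with O(escalate_shipment) we get O(update_claim).
The contrapositive of premise 12 (O(not close_hatch → not update_claim)) is O(update_claim → close_hatch), and O(update_claim) is already established, so O(close_hatch).
So O(close_hatch) holds — close_hatch is obligatory. None of the other listed options is made obligatory by any chain of premises.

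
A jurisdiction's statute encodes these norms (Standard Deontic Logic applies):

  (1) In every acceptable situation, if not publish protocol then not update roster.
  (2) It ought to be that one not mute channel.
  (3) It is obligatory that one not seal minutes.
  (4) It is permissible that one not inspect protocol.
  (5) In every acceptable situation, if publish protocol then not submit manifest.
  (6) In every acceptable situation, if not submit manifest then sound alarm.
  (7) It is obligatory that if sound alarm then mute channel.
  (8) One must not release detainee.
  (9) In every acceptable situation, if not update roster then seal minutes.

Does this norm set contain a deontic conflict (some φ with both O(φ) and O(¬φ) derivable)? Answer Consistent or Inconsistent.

Inconsistent

Premise 2 states O(¬mute_channel) outright.
Premise 7, O(sound_alarm → mute_channel), contraposes to O(¬mute_channel → ¬sound_alarm); with O(¬mute_channel) we get O(¬sound_alarm).
Premise 6 is O(¬submit_manifest → sound_alarm); contrapositively O(¬sound_alarm → submit_manifest). Since O(¬sound_alarm) holds, K gives O(submit_manifest).
The contrapositive of premise 5 (O(publish_protocol → ¬submit_manifest)) is O(submit_manifest → ¬publish_protocol), and O(submit_manifest) is already established, so O(¬publish_protocol).
Applying K to premise 1 (O(¬publish_protocol → ¬update_roster)) and O(¬publish_protocol) yields O(¬update_roster).
From O(¬update_roster) and premise 9, O(¬update_roster → seal_minutes), we obtain O(seal_minutes).
However, premise 3 gives O(¬seal_minutes).
We now have both O(seal_minutes) and O(¬seal_minutes) — seal_minutes is simultaneously obligatory and forbidden, violating the D-axiom.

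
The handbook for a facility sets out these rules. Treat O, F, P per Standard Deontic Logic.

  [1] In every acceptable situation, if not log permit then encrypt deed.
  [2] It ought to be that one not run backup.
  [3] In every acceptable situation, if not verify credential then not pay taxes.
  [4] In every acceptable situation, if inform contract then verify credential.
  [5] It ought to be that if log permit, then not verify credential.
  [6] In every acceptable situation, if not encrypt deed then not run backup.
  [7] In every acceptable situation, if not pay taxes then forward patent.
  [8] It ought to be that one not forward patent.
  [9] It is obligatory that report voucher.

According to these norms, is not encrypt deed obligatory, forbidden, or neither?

From premise 8 we have O(¬forward_patent).
The contrapositive of premise 7 (O(¬pay_taxes → forward_patent)) is O(¬forward_patent → pay_taxes), and O(¬forward_patent) is already established, so O(pay_taxes).
The contrapositive of premise 3 (O(¬verify_credential → ¬pay_taxes)) is O(pay_taxes → verify_credential), and O(pay_taxes) is already established, so O(verify_credential).
Premise 5, O(log_permit → ¬verify_credential), contraposes to O(verify_credential → ¬log_permit); with O(verify_credential) we get O(¬log_permit).
Applying K to premise 1 (O(¬log_permit → encrypt_deed)) and O(¬log_permit) yields O(encrypt_deed).
Premises 2, 4, 6, 9 do not contribute to this derivation.
Thus O(encrypt_deed), which is F(¬encrypt_deed): ¬encrypt_deed is forbidden.

Forbidden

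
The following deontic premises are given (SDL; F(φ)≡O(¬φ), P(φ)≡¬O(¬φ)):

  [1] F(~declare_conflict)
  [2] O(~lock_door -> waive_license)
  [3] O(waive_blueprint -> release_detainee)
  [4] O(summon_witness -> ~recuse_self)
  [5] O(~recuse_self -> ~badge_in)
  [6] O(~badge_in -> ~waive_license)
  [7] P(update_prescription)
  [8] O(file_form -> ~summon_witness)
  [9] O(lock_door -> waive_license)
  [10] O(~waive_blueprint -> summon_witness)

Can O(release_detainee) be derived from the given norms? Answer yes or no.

Yes

Premises 9 and 2 are O(lock_door -> waive_license) and O(~lock_door -> waive_license); every ideal world satisfies lock_door or ~lock_door, so in either case waive_license holds — hence O(waive_license).
The contrapositive of premise 6 (O(~badge_in -> ~waive_license)) is O(waive_license -> badge_in), and O(waive_license) is already established, so O(badge_in).
Premise 5 is O(~recuse_self -> ~badge_in); contrapositively O(badge_in -> recuse_self). Since O(badge_in) holds, K gives O(recuse_self).
Premise 4, O(summon_witness -> ~recuse_self), contraposes to O(recuse_self -> ~summon_witness); with O(recuse_self) we get O(~summon_witness).
The contrapositive of premise 10 (O(~waive_blueprint -> summon_witness)) is O(~summon_witness -> waive_blueprint), and O(~summon_witness) is already established, so O(waive_blueprint).
From O(waive_blueprint) and premise 3, O(waive_blueprint -> release_detainee), we obtain O(release_detainee).
Premises 1, 7, 8 do not contribute to this derivation.
So O(release_detainee) follows.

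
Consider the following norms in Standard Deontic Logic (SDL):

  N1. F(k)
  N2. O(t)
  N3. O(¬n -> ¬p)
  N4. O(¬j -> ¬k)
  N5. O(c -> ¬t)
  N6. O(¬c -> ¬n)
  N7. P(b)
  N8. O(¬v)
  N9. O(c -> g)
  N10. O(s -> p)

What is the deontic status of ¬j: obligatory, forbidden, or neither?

Neither

Premise 4 is O(¬j -> ¬k); even if O(¬k) held, inferring O(¬j) would be affirming the consequent — invalid.
No premise or chain of K-axiom applications forces O(¬j), and none forces O(j). So ¬j is neither obligatory nor forbidden under these norms.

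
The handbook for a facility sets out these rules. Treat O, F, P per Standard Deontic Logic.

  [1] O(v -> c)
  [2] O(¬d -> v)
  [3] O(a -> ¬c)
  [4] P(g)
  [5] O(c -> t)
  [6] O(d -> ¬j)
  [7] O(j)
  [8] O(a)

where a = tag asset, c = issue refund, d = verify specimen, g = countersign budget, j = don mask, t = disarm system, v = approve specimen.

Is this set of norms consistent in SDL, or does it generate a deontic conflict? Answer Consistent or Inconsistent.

Premise 8 gives O(a).
With premise 3, O(a -> ¬c), the K-axiom yields O(¬c).
Premise 1 is O(v -> c); contrapositively O(¬c -> ¬v). Since O(¬c) holds, K gives O(¬v).
Premise 2 is O(¬d -> v); contrapositively O(¬v -> d). Since O(¬v) holds, K gives O(d).
With premise 6, O(d -> ¬j), the K-axiom yields O(¬j).
Yet premise 7 states O(j).
We now have both O(¬j) and O(j) — j is simultaneously obligatory and forbidden, violating the D-axiom.

Inconsistent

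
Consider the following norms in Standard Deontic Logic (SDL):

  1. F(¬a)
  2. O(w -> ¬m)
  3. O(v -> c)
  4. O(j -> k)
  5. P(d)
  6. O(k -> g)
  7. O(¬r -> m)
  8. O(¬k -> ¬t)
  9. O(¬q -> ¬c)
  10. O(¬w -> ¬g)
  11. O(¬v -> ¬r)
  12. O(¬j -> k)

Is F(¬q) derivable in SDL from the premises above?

Yes

Premises 4 and 12 cover both cases: O(j -> k) and O(¬j -> k). Since j ∨ ¬j is a tautology, O(k) follows.
With premise 6, O(k -> g), the K-axiom yields O(g).
Premise 10, O(¬w -> ¬g), contraposes to O(g -> w); with O(g) we get O(w).
Premise 2 is O(w -> ¬m); since O(w), deontic closure gives O(¬m).
Premise 7, O(¬r -> m), contraposes to O(¬m -> r); with O(¬m) we get O(r).
Premise 11, O(¬v -> ¬r), contraposes to O(r -> v); with O(r) we get O(v).
From O(v) and premise 3, O(v -> c), we obtain O(c).
The contrapositive of premise 9 (O(¬q -> ¬c)) is O(c -> q), and O(c) is already established, so O(q).
Premises 1, 5, 8 do not contribute to this derivation.
So O(q) holds, i.e. F(¬q). The claim follows.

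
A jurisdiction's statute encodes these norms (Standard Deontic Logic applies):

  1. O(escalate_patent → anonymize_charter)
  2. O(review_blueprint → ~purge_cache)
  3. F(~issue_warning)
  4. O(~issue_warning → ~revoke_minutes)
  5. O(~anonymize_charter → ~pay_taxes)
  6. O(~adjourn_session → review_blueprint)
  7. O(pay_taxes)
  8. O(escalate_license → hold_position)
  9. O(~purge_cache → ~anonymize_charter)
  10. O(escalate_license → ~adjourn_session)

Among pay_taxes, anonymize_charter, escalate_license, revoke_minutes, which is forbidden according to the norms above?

From premise 7 we have O(pay_taxes).
Premise 5 is O(~anonymize_charter → ~pay_taxes); contrapositively O(pay_taxes → anonymize_charter). Since O(pay_taxes) holds, K gives O(anonymize_charter).
Premise 9 is O(~purge_cache → ~anonymize_charter); contrapositively O(anonymize_charter → purge_cache). Since O(anonymize_charter) holds, K gives O(purge_cache).
Premise 2 is O(review_blueprint → ~purge_cache); contrapositively O(purge_cache → ~review_blueprint). Since O(purge_cache) holds, K gives O(~review_blueprint).
Premise 6, O(~adjourn_session → review_blueprint), contraposes to O(~review_blueprint → adjourn_session); with O(~review_blueprint) we get O(adjourn_session).
Premise 10 is O(escalate_license → ~adjourn_session); contrapositively O(adjourn_session → ~escalate_license). Since O(adjourn_session) holds, K gives O(~escalate_license).
So O(~escalate_license) holds, i.e. escalate_license is forbidden. None of the other listed options is forbidden under the premises.

escalate_license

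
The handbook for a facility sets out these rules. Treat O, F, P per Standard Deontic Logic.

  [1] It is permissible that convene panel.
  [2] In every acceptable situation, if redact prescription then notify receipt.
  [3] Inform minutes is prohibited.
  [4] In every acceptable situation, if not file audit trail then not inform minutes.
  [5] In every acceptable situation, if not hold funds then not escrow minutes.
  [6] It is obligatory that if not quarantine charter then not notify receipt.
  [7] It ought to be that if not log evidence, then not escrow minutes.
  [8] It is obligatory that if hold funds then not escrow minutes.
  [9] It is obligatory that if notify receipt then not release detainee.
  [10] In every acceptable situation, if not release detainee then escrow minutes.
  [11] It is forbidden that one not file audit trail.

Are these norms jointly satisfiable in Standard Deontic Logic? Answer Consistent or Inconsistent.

Premise 4 is O(¬file_audit_trail → ¬inform_minutes); even if O(¬inform_minutes) held, inferring O(¬file_audit_trail) would be affirming the consequent — invalid.
So O(¬file_audit_trail) is not derivable, and the apparent clash with O(file_audit_trail) does not arise.
A world satisfying every obligation exists (e.g. convene_panel=false, escrow_minutes=false, file_audit_trail=true, hold_funds=false, inform_minutes=false, log_evidence=false, notify_receipt=false, quarantine_charter=false, redact_prescription=false, release_detainee=true); no atom is both obligatory and forbidden, so the set is consistent.

Consistent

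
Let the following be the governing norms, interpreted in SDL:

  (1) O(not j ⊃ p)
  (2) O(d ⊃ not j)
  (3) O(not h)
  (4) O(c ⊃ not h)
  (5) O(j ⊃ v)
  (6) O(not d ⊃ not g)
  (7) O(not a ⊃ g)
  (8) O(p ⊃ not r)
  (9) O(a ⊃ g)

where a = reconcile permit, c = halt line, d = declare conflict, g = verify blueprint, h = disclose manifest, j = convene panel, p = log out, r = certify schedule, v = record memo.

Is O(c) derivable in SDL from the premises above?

No

Premise 4 is O(c ⊃ not h); even if O(not h) held, inferring O(c) would be affirming the consequent — invalid.
No other premise forces O(c). An ideal world satisfying every premise can still have c false, so O(c) is not derivable.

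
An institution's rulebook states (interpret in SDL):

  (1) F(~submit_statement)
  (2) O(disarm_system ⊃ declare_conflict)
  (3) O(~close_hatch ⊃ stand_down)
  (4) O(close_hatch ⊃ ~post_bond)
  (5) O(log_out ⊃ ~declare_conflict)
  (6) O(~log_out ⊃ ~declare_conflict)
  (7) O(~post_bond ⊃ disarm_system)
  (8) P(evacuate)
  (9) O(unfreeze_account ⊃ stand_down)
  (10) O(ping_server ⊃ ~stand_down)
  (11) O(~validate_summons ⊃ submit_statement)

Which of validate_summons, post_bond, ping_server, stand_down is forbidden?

ping_server

Premises 6 and 5 are O(~log_out ⊃ ~declare_conflict) and O(log_out ⊃ ~declare_conflict); every ideal world satisfies ~log_out or log_out, so in either case ~declare_conflict holds — hence O(~declare_conflict).
Premise 2, O(disarm_system ⊃ declare_conflict), contraposes to O(~declare_conflict ⊃ ~disarm_system); with O(~declare_conflict) we get O(~disarm_system).
Premise 7 is O(~post_bond ⊃ disarm_system); contrapositively O(~disarm_system ⊃ post_bond). Since O(~disarm_system) holds, K gives O(post_bond).
Premise 4 is O(close_hatch ⊃ ~post_bond); contrapositively O(post_bond ⊃ ~close_hatch). Since O(post_bond) holds, K gives O(~close_hatch).
Applying K to premise 3 (O(~close_hatch ⊃ stand_down)) and O(~close_hatch) yields O(stand_down).
Premise 10 is O(ping_server ⊃ ~stand_down); contrapositively O(stand_down ⊃ ~ping_server). Since O(stand_down) holds, K gives O(~ping_server).
So O(~ping_server) holds, i.e. ping_server is forbidden. None of the other listed options is forbidden under the premises.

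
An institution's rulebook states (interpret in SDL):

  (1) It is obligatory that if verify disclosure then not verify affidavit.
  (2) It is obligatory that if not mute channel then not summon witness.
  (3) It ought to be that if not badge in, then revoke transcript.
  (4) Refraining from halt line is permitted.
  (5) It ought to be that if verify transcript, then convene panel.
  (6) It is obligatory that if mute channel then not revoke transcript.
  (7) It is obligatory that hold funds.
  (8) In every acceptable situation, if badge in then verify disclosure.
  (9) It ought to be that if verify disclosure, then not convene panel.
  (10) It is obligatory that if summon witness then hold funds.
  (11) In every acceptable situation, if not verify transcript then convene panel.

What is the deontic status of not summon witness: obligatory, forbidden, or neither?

Premises 11 and 5 cover both cases: O(¬verify_transcript → convene_panel) and O(verify_transcript → convene_panel). Since ¬verify_transcript ∨ verify_transcript is a tautology, O(convene_panel) follows.
Premise 9 is O(verify_disclosure → ¬convene_panel); contrapositively O(convene_panel → ¬verify_disclosure). Since O(convene_panel) holds, K gives O(¬verify_disclosure).
The contrapositive of premise 8 (O(badge_in → verify_disclosure)) is O(¬verify_disclosure → ¬badge_in), and O(¬verify_disclosure) is already established, so O(¬badge_in).
From O(¬badge_in) and premise 3, O(¬badge_in → revoke_transcript), we obtain O(revoke_transcript).
Premise 6 is O(mute_channel → ¬revoke_transcript); contrapositively O(revoke_transcript → ¬mute_channel). Since O(revoke_transcript) holds, K gives O(¬mute_channel).
With premise 2, O(¬mute_channel → ¬summon_witness), the K-axiom yields O(¬summon_witness).
Premises 1, 4, 7, 10 do not contribute to this derivation.
Hence ¬summon_witness is obligatory.

Obligatory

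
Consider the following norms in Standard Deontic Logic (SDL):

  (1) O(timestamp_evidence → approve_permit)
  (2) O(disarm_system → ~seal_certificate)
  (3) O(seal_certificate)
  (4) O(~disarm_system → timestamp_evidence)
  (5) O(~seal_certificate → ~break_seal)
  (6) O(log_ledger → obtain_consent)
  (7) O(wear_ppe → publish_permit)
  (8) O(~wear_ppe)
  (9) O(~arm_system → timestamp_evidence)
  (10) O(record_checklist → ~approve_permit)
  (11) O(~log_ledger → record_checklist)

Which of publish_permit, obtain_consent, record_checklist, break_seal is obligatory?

Premise 3 gives O(seal_certificate).
Premise 2 is O(disarm_system → ~seal_certificate); contrapositively O(seal_certificate → ~disarm_system). Since O(seal_certificate) holds, K gives O(~disarm_system).
Premise 4 is O(~disarm_system → timestamp_evidence); since O(~disarm_system), deontic closure gives O(timestamp_evidence).
From O(timestamp_evidence) and premise 1, O(timestamp_evidence → approve_permit), we obtain O(approve_permit).
The contrapositive of premise 10 (O(record_checklist → ~approve_permit)) is O(approve_permit → ~record_checklist), and O(approve_permit) is already established, so O(~record_checklist).
Premise 11, O(~log_ledger → record_checklist), contraposes to O(~record_checklist → log_ledger); with O(~record_checklist) we get O(log_ledger).
With premise 6, O(log_ledger → obtain_consent), the K-axiom yields O(obtain_consent).
So O(obtain_consent) holds — obtain_consent is obligatory. None of the other listed options is made obligatory by any chain of premises.

obtain_consent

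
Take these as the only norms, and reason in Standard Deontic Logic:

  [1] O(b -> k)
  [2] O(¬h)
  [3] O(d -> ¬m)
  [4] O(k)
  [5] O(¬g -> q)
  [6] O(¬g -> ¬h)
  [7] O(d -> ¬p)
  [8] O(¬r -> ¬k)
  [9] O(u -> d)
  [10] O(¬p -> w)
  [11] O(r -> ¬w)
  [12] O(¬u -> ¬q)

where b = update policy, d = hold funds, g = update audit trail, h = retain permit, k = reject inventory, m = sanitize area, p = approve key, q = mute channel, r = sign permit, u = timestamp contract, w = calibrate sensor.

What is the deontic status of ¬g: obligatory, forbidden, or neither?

Premise 4 gives O(k).
Premise 8 is O(¬r -> ¬k); contrapositively O(k -> r). Since O(k) holds, K gives O(r).
Applying K to premise 11 (O(r -> ¬w)) and O(r) yields O(¬w).
Premise 10 is O(¬p -> w); contrapositively O(¬w -> p). Since O(¬w) holds, K gives O(p).
Premise 7, O(d -> ¬p), contraposes to O(p -> ¬d); with O(p) we get O(¬d).
The contrapositive of premise 9 (O(u -> d)) is O(¬d -> ¬u), and O(¬d) is already established, so O(¬u).
From O(¬u) and premise 12, O(¬u -> ¬q), we obtain O(¬q).
Premise 5, O(¬g -> q), contraposes to O(¬q -> g); with O(¬q) we get O(g).
Premises 1, 2, 3, 6 do not contribute to this derivation.
Thus O(g), which is F(¬g): ¬g is forbidden.

Forbidden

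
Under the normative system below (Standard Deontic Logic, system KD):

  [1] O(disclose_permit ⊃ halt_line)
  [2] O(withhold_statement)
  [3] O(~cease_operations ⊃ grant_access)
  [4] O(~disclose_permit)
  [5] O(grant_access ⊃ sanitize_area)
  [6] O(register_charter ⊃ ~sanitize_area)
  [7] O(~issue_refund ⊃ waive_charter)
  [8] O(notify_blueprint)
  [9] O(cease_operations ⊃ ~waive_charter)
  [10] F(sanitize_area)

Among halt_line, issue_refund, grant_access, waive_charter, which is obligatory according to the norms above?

Premise 10 is F(sanitize_area), i.e. O(~sanitize_area).
The contrapositive of premise 5 (O(grant_access ⊃ sanitize_area)) is O(~sanitize_area ⊃ ~grant_access), and O(~sanitize_area) is already established, so O(~grant_access).
The contrapositive of premise 3 (O(~cease_operations ⊃ grant_access)) is O(~grant_access ⊃ cease_operations), and O(~grant_access) is already established, so O(cease_operations).
From O(cease_operations) and premise 9, O(cease_operations ⊃ ~waive_charter), we obtain O(~waive_charter).
The contrapositive of premise 7 (O(~issue_refund ⊃ waive_charter)) is O(~waive_charter ⊃ issue_refund), and O(~waive_charter) is already established, so O(issue_refund).
So O(issue_refund) holds — issue_refund is obligatory. None of the other listed options is made obligatory by any chain of premises.

issue_refund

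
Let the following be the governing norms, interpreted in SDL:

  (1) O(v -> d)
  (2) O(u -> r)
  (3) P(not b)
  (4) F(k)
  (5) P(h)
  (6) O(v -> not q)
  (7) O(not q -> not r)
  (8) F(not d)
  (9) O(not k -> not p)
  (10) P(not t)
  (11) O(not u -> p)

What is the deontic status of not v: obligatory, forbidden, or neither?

Premise 4, F(k), is equivalent to O(not k).
With premise 9, O(not k -> not p), the K-axiom yields O(not p).
The contrapositive of premise 11 (O(not u -> p)) is O(not p -> u), and O(not p) is already established, so O(u).
Applying K to premise 2 (O(u -> r)) and O(u) yields O(r).
The contrapositive of premise 7 (O(not q -> not r)) is O(r -> q), and O(r) is already established, so O(q).
The contrapositive of premise 6 (O(v -> not q)) is O(q -> not v), and O(q) is already established, so O(not v).
Premises 1, 3, 5, 8, 10 do not contribute to this derivation.
Hence not v is obligatory.

Obligatory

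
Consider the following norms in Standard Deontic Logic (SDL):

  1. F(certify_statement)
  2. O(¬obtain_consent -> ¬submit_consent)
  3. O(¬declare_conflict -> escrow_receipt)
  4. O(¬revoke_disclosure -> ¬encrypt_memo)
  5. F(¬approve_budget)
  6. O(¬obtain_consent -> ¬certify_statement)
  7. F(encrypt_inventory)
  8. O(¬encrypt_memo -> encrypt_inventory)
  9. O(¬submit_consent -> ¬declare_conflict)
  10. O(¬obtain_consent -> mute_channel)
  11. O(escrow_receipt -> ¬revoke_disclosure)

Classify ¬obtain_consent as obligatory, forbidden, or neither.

F(encrypt_inventory) at premise 7 means O(¬encrypt_inventory).
Premise 8 is O(¬encrypt_memo -> encrypt_inventory); contrapositively O(¬encrypt_inventory -> encrypt_memo). Since O(¬encrypt_inventory) holds, K gives O(encrypt_memo).
Premise 4 is O(¬revoke_disclosure -> ¬encrypt_memo); contrapositively O(encrypt_memo -> revoke_disclosure). Since O(encrypt_memo) holds, K gives O(revoke_disclosure).
The contrapositive of premise 11 (O(escrow_receipt -> ¬revoke_disclosure)) is O(revoke_disclosure -> ¬escrow_receipt), and O(revoke_disclosure) is already established, so O(¬escrow_receipt).
The contrapositive of premise 3 (O(¬declare_conflict -> escrow_receipt)) is O(¬escrow_receipt -> declare_conflict), and O(¬escrow_receipt) is already established, so O(declare_conflict).
Premise 9 is O(¬submit_consent -> ¬declare_conflict); contrapositively O(declare_conflict -> submit_consent). Since O(declare_conflict) holds, K gives O(submit_consent).
The contrapositive of premise 2 (O(¬obtain_consent -> ¬submit_consent)) is O(submit_consent -> obtain_consent), and O(submit_consent) is already established, so O(obtain_consent).
Premises 1, 5, 6, 10 do not contribute to this derivation.
Thus O(obtain_consent), which is F(¬obtain_consent): ¬obtain_consent is forbidden.

Forbidden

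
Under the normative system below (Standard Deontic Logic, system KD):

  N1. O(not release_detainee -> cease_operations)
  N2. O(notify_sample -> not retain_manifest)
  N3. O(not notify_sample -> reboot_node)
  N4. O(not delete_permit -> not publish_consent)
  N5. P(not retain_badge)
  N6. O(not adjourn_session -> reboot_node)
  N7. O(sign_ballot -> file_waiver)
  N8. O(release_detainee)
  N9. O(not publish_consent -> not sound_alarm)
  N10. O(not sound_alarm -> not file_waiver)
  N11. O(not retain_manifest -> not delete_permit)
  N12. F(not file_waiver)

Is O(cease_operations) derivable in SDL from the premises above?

Premise 1 is O(not release_detainee -> cease_operations), but O(not release_detainee) is not derivable from the premises, so it does not yield O(cease_operations).
No other premise forces O(cease_operations). An ideal world satisfying every premise can still have cease_operations false, so O(cease_operations) is not derivable.

No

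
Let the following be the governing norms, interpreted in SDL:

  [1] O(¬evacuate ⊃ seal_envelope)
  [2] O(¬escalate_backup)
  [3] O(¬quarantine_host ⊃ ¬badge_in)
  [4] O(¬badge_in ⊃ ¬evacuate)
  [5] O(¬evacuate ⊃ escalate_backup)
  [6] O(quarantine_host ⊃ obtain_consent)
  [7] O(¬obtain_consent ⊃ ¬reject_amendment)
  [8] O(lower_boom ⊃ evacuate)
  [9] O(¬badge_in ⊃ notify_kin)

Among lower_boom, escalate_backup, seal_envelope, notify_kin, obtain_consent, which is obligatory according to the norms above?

From premise 2 we have O(¬escalate_backup).
Premise 5 is O(¬evacuate ⊃ escalate_backup); contrapositively O(¬escalate_backup ⊃ evacuate). Since O(¬escalate_backup) holds, K gives O(evacuate).
The contrapositive of premise 4 (O(¬badge_in ⊃ ¬evacuate)) is O(evacuate ⊃ badge_in), and O(evacuate) is already established, so O(badge_in).
Premise 3 is O(¬quarantine_host ⊃ ¬badge_in); contrapositively O(badge_in ⊃ quarantine_host). Since O(badge_in) holds, K gives O(quarantine_host).
With premise 6, O(quarantine_host ⊃ obtain_consent), the K-axiom yields O(obtain_consent).
So O(obtain_consent) holds — obtain_consent is obligatory. None of the other listed options is made obligatory by any chain of premises.

obtain_consent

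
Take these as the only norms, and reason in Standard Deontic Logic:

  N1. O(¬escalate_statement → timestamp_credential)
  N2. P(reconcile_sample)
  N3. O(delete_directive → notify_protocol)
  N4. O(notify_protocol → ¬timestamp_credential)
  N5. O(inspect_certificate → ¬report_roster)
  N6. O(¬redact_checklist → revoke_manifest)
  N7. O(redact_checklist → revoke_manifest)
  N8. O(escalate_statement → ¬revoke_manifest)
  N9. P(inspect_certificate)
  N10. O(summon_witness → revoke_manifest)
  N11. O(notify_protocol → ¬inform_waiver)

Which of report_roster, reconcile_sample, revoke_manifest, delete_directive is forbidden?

delete_directive

Premises 7 and 6 cover both cases: O(redact_checklist → revoke_manifest) and O(¬redact_checklist → revoke_manifest). Since redact_checklist ∨ ¬redact_checklist is a tautology, O(revoke_manifest) follows.
Premise 8 is O(escalate_statement → ¬revoke_manifest); contrapositively O(revoke_manifest → ¬escalate_statement). Since O(revoke_manifest) holds, K gives O(¬escalate_statement).
Premise 1 is O(¬escalate_statement → timestamp_credential); since O(¬escalate_statement), deontic closure gives O(timestamp_credential).
Premise 4, O(notify_protocol → ¬timestamp_credential), contraposes to O(timestamp_credential → ¬notify_protocol); with O(timestamp_credential) we get O(¬notify_protocol).
Premise 3 is O(delete_directive → notify_protocol); contrapositively O(¬notify_protocol → ¬delete_directive). Since O(¬notify_protocol) holds, K gives O(¬delete_directive).
So O(¬delete_directive) holds, i.e. delete_directive is forbidden. None of the other listed options is forbidden under the premises.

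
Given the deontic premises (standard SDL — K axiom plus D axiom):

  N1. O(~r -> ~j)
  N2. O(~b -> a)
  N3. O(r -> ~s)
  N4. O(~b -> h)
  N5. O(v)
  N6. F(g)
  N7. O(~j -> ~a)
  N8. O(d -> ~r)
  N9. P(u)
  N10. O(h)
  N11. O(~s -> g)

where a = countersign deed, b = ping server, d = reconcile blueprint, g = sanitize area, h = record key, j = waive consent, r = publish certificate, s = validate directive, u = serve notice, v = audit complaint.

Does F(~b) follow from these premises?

Premise 6 is F(g), i.e. O(~g).
The contrapositive of premise 11 (O(~s -> g)) is O(~g -> s), and O(~g) is already established, so O(s).
The contrapositive of premise 3 (O(r -> ~s)) is O(s -> ~r), and O(s) is already established, so O(~r).
Applying K to premise 1 (O(~r -> ~j)) and O(~r) yields O(~j).
Premise 7 is O(~j -> ~a); since O(~j), deontic closure gives O(~a).
Premise 2, O(~b -> a), contraposes to O(~a -> b); with O(~a) we get O(b).
Premises 4, 5, 8, 9, 10 do not contribute to this derivation.
So O(b) holds, i.e. F(~b). The claim follows.

Yes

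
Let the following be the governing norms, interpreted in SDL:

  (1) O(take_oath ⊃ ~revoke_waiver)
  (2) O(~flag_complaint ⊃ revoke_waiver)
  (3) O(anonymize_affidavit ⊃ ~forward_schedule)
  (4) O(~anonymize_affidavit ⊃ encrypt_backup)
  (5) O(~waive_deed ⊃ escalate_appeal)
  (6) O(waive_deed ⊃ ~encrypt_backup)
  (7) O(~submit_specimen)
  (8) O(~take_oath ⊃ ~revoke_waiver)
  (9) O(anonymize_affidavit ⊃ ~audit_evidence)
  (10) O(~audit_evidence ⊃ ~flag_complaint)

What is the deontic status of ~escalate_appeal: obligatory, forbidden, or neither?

Premises 8 and 1 are O(~take_oath ⊃ ~revoke_waiver) and O(take_oath ⊃ ~revoke_waiver); every ideal world satisfies ~take_oath or take_oath, so in either case ~revoke_waiver holds — hence O(~revoke_waiver).
Premise 2, O(~flag_complaint ⊃ revoke_waiver), contraposes to O(~revoke_waiver ⊃ flag_complaint); with O(~revoke_waiver) we get O(flag_complaint).
Premise 10, O(~audit_evidence ⊃ ~flag_complaint), contraposes to O(flag_complaint ⊃ audit_evidence); with O(flag_complaint) we get O(audit_evidence).
Premise 9, O(anonymize_affidavit ⊃ ~audit_evidence), contraposes to O(audit_evidence ⊃ ~anonymize_affidavit); with O(audit_evidence) we get O(~anonymize_affidavit).
From O(~anonymize_affidavit) and premise 4, O(~anonymize_affidavit ⊃ encrypt_backup), we obtain O(encrypt_backup).
The contrapositive of premise 6 (O(waive_deed ⊃ ~encrypt_backup)) is O(encrypt_backup ⊃ ~waive_deed), and O(encrypt_backup) is already established, so O(~waive_deed).
With premise 5, O(~waive_deed ⊃ escalate_appeal), the K-axiom yields O(escalate_appeal).
Premises 3, 7 do not contribute to this derivation.
Thus O(escalate_appeal), which is F(~escalate_appeal): ~escalate_appeal is forbidden.

Forbidden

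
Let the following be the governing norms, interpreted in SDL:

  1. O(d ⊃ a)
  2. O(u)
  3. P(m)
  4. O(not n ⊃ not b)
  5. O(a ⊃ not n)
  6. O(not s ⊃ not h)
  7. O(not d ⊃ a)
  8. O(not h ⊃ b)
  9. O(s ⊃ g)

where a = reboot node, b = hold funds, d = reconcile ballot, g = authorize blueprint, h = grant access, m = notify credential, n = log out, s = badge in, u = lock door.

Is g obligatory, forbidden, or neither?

By case analysis on d: premise 1 gives O(d ⊃ a) and premise 7 gives O(not d ⊃ a), so O(a) either way.
From O(a) and premise 5, O(a ⊃ not n), we obtain O(not n).
Premise 4 is O(not n ⊃ not b); since O(not n), deontic closure gives O(not b).
Premise 8, O(not h ⊃ b), contraposes to O(not b ⊃ h); with O(not b) we get O(h).
Premise 6, O(not s ⊃ not h), contraposes to O(h ⊃ s); with O(h) we get O(s).
Applying K to premise 9 (O(s ⊃ g)) and O(s) yields O(g).
Premises 2, 3 do not contribute to this derivation.
Hence g is obligatory.

Obligatory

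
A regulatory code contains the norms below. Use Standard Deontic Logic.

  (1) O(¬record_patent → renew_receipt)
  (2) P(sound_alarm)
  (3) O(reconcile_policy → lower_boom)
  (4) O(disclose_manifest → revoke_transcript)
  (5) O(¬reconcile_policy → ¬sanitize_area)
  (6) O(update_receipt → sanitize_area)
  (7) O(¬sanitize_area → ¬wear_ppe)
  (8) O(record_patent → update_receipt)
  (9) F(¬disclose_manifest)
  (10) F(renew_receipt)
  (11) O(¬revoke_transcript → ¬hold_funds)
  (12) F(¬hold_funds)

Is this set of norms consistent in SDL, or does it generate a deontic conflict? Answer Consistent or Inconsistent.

Consistent

Premise 11 is O(¬revoke_transcript → ¬hold_funds), but O(¬revoke_transcript) is not derivable from the premises, so it does not yield O(¬hold_funds).
So O(¬hold_funds) is not derivable, and the apparent clash with O(hold_funds) does not arise.
A world satisfying every obligation exists (e.g. disclose_manifest=true, hold_funds=true, lower_boom=true, reconcile_policy=true, record_patent=true, renew_receipt=false, revoke_transcript=true, sanitize_area=true, sound_alarm=false, update_receipt=true, wear_ppe=false); no atom is both obligatory and forbidden, so the set is consistent.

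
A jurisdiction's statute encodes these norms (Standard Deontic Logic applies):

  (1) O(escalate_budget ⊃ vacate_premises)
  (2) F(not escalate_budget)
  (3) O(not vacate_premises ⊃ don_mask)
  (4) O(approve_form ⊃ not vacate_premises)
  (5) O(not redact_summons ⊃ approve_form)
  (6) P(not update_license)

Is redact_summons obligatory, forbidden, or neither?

Obligatory

Premise 2 is F(not escalate_budget), i.e. O(escalate_budget).
Premise 1 is O(escalate_budget ⊃ vacate_premises); since O(escalate_budget), deontic closure gives O(vacate_premises).
The contrapositive of premise 4 (O(approve_form ⊃ not vacate_premises)) is O(vacate_premises ⊃ not approve_form), and O(vacate_premises) is already established, so O(not approve_form).
Premise 5 is O(not redact_summons ⊃ approve_form); contrapositively O(not approve_form ⊃ redact_summons). Since O(not approve_form) holds, K gives O(redact_summons).
Premises 3, 6 do not contribute to this derivation.
Hence redact_summons is obligatory.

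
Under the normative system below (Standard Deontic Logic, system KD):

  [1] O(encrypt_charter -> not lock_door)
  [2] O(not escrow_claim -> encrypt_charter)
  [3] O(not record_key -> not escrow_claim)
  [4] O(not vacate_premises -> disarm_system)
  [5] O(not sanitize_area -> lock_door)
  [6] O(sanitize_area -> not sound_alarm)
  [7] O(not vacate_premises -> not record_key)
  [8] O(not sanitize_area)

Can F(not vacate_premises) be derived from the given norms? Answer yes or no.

Yes

Premise 8 states O(not sanitize_area) outright.
With premise 5, O(not sanitize_area -> lock_door), the K-axiom yields O(lock_door).
Premise 1, O(encrypt_charter -> not lock_door), contraposes to O(lock_door -> not encrypt_charter); with O(lock_door) we get O(not encrypt_charter).
Premise 2 is O(not escrow_claim -> encrypt_charter); contrapositively O(not encrypt_charter -> escrow_claim). Since O(not encrypt_charter) holds, K gives O(escrow_claim).
Premise 3, O(not record_key -> not escrow_claim), contraposes to O(escrow_claim -> record_key); with O(escrow_claim) we get O(record_key).
Premise 7 is O(not vacate_premises -> not record_key); contrapositively O(record_key -> vacate_premises). Since O(record_key) holds, K gives O(vacate_premises).
Premises 4, 6 do not contribute to this derivation.
So O(vacate_premises) holds, i.e. F(not vacate_premises). The claim follows.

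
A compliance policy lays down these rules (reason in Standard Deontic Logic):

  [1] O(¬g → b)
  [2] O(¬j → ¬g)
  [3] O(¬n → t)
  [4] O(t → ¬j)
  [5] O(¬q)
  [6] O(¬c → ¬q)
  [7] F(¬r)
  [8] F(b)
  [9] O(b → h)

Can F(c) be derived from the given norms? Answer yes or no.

No

Premise 6 is O(¬c → ¬q); even if O(¬q) held, inferring O(¬c) would be affirming the consequent — invalid.
No other premise forces O(¬c). An ideal world satisfying every premise can still have c true, so F(c) is not derivable.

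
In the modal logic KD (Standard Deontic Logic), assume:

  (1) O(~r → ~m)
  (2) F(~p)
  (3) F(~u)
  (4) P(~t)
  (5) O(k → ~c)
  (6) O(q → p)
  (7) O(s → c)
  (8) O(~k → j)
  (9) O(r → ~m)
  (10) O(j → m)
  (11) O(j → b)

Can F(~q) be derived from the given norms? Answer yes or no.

No

Premise 6 is O(q → p); even if O(p) held, inferring O(q) would be affirming the consequent — invalid.
No other premise forces O(q). An ideal world satisfying every premise can still have ~q true, so F(~q) is not derivable.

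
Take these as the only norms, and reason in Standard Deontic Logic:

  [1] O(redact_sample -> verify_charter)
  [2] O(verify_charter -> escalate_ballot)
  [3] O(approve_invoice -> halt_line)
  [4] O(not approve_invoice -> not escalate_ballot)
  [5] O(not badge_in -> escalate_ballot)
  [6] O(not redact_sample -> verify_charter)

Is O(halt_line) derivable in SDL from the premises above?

By case analysis on redact_sample: premise 1 gives O(redact_sample -> verify_charter) and premise 6 gives O(not redact_sample -> verify_charter), so O(verify_charter) either way.
From O(verify_charter) and premise 2, O(verify_charter -> escalate_ballot), we obtain O(escalate_ballot).
The contrapositive of premise 4 (O(not approve_invoice -> not escalate_ballot)) is O(escalate_ballot -> approve_invoice), and O(escalate_ballot) is already established, so O(approve_invoice).
With premise 3, O(approve_invoice -> halt_line), the K-axiom yields O(halt_line).
Premise 5 does not contribute to this derivation.
So O(halt_line) follows.

Yes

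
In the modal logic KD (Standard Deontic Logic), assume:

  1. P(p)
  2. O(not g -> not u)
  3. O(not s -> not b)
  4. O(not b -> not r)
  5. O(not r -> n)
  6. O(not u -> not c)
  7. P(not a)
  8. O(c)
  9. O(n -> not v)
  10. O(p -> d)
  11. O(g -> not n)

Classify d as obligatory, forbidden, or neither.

Premise 10 is O(p -> d), but O(p) is not derivable from the premises (the permission P(p) asserts only not O(not p), not O(p)), so it does not yield O(d).
No premise or chain of K-axiom applications forces O(d), and none forces O(not d). So d is neither obligatory nor forbidden under these norms.

Neither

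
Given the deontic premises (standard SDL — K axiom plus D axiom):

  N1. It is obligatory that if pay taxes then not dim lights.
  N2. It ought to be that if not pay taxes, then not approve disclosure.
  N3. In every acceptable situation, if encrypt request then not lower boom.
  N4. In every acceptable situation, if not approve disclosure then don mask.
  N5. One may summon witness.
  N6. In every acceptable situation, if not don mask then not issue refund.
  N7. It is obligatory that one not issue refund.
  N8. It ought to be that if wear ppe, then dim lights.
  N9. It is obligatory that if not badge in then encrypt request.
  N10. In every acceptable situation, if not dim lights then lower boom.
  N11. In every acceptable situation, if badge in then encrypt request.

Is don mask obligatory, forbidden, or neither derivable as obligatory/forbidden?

Premises 11 and 9 are O(badge_in → encrypt_request) and O(¬badge_in → encrypt_request); every ideal world satisfies badge_in or ¬badge_in, so in either case encrypt_request holds — hence O(encrypt_request).
With premise 3, O(encrypt_request → ¬lower_boom), the K-axiom yields O(¬lower_boom).
The contrapositive of premise 10 (O(¬dim_lights → lower_boom)) is O(¬lower_boom → dim_lights), and O(¬lower_boom) is already established, so O(dim_lights).
Premise 1, O(pay_taxes → ¬dim_lights), contraposes to O(dim_lights → ¬pay_taxes); with O(dim_lights) we get O(¬pay_taxes).
Premise 2 is O(¬pay_taxes → ¬approve_disclosure); since O(¬pay_taxes), deontic closure gives O(¬approve_disclosure).
Applying K to premise 4 (O(¬approve_disclosure → don_mask)) and O(¬approve_disclosure) yields O(don_mask).
Premises 5, 6, 7, 8 do not contribute to this derivation.
Hence don_mask is obligatory.

Obligatory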